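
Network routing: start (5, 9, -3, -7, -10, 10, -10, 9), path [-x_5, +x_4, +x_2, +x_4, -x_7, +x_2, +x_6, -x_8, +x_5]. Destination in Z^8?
(5, 11, -3, -5, -10, 11, -11, 8)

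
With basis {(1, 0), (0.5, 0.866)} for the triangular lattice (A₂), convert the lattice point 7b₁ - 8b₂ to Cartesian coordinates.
(3, -6.928)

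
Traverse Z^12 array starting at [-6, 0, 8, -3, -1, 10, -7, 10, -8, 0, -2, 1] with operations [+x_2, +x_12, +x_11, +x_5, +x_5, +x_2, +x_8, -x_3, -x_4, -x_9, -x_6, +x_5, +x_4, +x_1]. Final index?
(-5, 2, 7, -3, 2, 9, -7, 11, -9, 0, -1, 2)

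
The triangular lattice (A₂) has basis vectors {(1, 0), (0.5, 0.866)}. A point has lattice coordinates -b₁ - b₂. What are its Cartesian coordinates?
(-1.5, -0.866)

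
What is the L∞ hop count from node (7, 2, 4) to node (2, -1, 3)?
5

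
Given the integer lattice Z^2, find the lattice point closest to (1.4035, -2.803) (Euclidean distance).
(1, -3)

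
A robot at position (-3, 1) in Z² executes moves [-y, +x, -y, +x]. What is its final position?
(-1, -1)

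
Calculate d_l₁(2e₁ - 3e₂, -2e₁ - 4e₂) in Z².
5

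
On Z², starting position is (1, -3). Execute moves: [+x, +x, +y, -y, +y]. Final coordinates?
(3, -2)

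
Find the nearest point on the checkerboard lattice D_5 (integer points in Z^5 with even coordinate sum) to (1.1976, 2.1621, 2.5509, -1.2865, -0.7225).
(1, 2, 3, -1, -1)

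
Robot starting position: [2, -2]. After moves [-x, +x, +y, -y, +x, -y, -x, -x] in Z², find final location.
(1, -3)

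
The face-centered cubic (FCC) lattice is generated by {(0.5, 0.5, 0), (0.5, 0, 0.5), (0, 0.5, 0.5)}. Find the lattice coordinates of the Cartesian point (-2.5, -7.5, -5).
-5b₁ - 10b₃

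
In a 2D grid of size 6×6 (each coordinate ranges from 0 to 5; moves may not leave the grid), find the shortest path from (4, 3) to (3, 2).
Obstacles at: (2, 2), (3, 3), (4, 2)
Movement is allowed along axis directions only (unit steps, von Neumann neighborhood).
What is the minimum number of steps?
6
(one shortest path: (4, 3) → (5, 3) → (5, 2) → (5, 1) → (4, 1) → (3, 1) → (3, 2))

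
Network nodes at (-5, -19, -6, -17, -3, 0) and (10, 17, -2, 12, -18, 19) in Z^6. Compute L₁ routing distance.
118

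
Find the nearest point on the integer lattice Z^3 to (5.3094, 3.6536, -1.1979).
(5, 4, -1)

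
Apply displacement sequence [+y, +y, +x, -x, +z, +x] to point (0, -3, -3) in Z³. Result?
(1, -1, -2)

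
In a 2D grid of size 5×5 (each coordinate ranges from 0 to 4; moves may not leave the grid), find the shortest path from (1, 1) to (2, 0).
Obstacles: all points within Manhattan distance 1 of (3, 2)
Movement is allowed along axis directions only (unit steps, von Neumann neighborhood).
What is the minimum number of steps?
2
(one shortest path: (1, 1) → (2, 1) → (2, 0))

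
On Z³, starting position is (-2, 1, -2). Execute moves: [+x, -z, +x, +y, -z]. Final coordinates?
(0, 2, -4)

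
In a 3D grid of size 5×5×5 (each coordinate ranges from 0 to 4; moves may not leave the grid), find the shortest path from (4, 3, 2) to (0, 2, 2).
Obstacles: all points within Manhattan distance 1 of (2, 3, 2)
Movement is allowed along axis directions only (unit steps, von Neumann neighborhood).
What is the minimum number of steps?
7
(one shortest path: (4, 3, 2) → (4, 2, 2) → (3, 2, 2) → (3, 1, 2) → (2, 1, 2) → (1, 1, 2) → (0, 1, 2) → (0, 2, 2))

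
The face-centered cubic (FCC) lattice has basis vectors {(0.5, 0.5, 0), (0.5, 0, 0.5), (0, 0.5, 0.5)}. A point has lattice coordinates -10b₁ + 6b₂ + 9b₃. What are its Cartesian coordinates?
(-2, -0.5, 7.5)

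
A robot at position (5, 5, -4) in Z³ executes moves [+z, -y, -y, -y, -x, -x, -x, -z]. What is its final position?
(2, 2, -4)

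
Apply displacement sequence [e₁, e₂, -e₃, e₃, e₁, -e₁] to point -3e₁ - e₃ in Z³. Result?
(-2, 1, -1)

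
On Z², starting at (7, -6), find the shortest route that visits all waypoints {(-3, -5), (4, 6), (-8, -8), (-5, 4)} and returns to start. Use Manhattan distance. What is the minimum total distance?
60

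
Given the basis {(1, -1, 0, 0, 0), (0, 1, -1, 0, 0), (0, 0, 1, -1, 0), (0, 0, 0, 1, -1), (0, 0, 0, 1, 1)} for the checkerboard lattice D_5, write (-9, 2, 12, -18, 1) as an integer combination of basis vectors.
-9b₁ - 7b₂ + 5b₃ - 7b₄ - 6b₅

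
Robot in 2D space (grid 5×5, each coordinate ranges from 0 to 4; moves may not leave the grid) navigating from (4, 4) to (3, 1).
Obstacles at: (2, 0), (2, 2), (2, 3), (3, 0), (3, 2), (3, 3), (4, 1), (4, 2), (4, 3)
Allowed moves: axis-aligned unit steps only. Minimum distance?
8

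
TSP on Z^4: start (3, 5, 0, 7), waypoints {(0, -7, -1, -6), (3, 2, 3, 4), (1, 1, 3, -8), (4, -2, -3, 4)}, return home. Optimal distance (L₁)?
74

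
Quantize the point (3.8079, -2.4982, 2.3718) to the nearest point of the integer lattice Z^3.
(4, -2, 2)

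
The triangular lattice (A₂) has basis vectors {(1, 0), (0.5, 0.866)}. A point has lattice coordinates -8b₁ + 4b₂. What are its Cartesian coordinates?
(-6, 3.464)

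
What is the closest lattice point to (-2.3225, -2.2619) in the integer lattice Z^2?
(-2, -2)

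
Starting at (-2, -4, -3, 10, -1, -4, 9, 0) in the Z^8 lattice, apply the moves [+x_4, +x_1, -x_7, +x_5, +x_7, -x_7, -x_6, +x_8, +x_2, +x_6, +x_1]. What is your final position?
(0, -3, -3, 11, 0, -4, 8, 1)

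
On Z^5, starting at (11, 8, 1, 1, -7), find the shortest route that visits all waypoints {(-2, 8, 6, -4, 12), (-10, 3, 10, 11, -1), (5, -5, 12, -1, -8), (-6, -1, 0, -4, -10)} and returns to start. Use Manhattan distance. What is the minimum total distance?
194
(one optimal route: (11, 8, 1, 1, -7) → (-2, 8, 6, -4, 12) → (-10, 3, 10, 11, -1) → (-6, -1, 0, -4, -10) → (5, -5, 12, -1, -8) → (11, 8, 1, 1, -7))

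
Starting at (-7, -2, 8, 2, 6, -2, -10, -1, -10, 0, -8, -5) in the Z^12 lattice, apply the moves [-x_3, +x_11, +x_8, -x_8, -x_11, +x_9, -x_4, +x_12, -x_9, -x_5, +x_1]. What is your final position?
(-6, -2, 7, 1, 5, -2, -10, -1, -10, 0, -8, -4)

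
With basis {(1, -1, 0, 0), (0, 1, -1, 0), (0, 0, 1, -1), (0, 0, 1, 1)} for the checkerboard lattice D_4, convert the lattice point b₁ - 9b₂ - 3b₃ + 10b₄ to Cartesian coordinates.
(1, -10, 16, 13)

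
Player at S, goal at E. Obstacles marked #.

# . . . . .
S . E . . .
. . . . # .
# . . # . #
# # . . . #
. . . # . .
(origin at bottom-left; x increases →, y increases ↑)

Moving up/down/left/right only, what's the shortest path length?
2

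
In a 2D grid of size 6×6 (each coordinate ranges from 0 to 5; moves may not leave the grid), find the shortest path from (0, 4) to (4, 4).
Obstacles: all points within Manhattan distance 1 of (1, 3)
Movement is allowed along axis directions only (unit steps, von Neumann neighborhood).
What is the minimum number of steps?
6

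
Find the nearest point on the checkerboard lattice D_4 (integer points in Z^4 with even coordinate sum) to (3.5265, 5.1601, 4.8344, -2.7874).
(3, 5, 5, -3)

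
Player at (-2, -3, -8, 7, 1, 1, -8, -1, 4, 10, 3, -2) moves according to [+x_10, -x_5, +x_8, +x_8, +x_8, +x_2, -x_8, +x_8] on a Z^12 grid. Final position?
(-2, -2, -8, 7, 0, 1, -8, 2, 4, 11, 3, -2)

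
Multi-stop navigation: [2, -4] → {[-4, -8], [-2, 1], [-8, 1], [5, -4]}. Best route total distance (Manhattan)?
33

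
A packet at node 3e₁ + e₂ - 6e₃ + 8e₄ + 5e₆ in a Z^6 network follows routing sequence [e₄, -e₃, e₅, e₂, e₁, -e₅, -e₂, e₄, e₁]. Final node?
(5, 1, -7, 10, 0, 5)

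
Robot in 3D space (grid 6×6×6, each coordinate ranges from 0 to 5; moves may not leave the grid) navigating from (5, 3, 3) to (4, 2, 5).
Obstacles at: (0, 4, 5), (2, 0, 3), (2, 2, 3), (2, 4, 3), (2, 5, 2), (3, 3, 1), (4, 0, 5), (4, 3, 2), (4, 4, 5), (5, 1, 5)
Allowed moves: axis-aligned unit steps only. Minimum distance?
4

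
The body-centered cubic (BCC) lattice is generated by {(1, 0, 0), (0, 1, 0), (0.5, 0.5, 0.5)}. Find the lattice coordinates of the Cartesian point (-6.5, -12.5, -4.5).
-2b₁ - 8b₂ - 9b₃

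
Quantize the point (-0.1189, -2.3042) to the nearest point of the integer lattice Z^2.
(0, -2)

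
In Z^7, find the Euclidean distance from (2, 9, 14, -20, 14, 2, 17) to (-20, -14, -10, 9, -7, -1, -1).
56.6039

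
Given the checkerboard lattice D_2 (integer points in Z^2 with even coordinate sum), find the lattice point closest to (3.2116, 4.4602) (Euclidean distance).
(3, 5)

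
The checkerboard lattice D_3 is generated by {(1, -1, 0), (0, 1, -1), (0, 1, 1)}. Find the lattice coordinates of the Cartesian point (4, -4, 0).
4b₁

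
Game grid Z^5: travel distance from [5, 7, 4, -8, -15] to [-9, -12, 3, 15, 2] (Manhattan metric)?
74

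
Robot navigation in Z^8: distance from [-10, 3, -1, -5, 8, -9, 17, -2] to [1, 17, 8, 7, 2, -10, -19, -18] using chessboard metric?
36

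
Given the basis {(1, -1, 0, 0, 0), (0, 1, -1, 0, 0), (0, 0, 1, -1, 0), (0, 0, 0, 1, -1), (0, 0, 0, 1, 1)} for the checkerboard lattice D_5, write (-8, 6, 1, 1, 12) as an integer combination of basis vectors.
-8b₁ - 2b₂ - b₃ - 6b₄ + 6b₅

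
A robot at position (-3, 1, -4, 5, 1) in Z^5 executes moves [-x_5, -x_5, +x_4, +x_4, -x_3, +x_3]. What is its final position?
(-3, 1, -4, 7, -1)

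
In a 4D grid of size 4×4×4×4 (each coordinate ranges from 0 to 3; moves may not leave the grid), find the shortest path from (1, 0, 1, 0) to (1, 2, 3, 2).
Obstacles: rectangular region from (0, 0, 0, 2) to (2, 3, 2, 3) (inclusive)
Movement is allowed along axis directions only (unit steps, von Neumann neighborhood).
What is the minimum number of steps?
6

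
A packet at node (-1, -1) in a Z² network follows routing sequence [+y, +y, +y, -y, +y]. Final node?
(-1, 2)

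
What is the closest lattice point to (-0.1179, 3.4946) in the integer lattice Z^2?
(0, 3)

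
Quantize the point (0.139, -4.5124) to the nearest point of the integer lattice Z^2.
(0, -5)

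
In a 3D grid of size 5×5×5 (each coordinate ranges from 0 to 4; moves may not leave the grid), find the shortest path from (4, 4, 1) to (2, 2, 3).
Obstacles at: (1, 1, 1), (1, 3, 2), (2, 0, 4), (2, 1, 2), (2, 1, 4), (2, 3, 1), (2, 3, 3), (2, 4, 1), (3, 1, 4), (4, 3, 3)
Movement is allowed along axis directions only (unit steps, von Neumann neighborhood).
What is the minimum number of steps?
6
(one shortest path: (4, 4, 1) → (3, 4, 1) → (3, 3, 1) → (3, 2, 1) → (2, 2, 1) → (2, 2, 2) → (2, 2, 3))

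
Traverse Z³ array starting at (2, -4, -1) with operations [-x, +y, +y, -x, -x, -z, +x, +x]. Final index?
(1, -2, -2)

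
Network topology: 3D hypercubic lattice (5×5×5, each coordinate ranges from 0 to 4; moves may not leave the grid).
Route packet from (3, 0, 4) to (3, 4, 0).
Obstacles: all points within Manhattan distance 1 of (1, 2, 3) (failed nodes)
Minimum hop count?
8
(one shortest path: (3, 0, 4) → (3, 1, 4) → (3, 2, 4) → (3, 3, 4) → (3, 4, 4) → (3, 4, 3) → (3, 4, 2) → (3, 4, 1) → (3, 4, 0))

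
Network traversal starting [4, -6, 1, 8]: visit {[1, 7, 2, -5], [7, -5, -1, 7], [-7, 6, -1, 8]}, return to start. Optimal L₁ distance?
88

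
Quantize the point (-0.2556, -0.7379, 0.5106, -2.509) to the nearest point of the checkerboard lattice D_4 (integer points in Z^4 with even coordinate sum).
(0, -1, 1, -2)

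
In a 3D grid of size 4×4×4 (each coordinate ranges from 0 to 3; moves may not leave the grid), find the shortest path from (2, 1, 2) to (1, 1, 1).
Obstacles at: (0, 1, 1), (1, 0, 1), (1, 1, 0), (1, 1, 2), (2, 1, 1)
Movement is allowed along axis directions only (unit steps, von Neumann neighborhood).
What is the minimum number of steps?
4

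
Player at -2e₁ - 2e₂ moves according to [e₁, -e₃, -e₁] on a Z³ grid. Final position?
(-2, -2, -1)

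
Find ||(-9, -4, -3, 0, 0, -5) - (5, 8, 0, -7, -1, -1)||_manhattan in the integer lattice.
41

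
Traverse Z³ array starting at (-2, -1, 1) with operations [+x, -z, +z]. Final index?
(-1, -1, 1)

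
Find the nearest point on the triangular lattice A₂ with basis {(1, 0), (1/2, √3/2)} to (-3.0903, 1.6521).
(-3, 1.732)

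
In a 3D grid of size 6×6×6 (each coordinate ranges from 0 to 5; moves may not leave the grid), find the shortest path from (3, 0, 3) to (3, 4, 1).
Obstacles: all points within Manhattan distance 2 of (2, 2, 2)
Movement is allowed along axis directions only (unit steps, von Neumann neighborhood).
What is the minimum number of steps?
8
(one shortest path: (3, 0, 3) → (4, 0, 3) → (4, 1, 3) → (4, 2, 3) → (4, 3, 3) → (3, 3, 3) → (3, 4, 3) → (3, 4, 2) → (3, 4, 1))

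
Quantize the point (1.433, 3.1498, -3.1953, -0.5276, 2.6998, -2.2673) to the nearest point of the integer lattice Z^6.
(1, 3, -3, -1, 3, -2)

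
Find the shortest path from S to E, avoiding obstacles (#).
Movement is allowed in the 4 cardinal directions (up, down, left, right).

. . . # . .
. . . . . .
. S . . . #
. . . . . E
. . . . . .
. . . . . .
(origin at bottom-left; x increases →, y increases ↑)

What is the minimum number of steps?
5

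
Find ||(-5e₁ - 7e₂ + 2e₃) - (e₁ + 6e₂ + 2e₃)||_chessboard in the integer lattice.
13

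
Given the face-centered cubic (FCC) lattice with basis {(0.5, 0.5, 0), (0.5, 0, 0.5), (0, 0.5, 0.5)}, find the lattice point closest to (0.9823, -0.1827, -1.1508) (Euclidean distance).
(1, 0, -1)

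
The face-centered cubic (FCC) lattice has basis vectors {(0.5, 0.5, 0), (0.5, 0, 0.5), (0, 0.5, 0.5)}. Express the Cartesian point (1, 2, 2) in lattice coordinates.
b₁ + b₂ + 3b₃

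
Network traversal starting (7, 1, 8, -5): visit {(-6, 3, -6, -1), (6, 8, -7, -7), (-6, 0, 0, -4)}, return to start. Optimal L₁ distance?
84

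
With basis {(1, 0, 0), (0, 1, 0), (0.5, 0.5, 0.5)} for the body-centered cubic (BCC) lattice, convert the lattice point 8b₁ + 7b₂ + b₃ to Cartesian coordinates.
(8.5, 7.5, 0.5)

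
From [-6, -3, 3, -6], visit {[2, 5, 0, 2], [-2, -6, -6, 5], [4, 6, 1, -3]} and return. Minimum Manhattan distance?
84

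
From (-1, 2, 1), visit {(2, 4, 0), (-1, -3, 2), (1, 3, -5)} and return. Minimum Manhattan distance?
34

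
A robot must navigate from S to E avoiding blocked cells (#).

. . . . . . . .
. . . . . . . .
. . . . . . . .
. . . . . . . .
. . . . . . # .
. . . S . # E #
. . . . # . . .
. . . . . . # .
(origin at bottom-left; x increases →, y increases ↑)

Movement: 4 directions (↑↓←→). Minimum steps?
7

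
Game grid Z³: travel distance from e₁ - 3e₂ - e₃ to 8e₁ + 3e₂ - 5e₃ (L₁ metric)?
17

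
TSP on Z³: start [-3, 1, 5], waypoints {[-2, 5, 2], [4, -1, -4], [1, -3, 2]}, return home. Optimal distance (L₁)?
48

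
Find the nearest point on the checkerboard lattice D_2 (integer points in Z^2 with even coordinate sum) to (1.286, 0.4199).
(1, 1)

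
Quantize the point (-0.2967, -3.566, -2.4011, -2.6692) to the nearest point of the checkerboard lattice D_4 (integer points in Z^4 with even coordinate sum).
(0, -3, -2, -3)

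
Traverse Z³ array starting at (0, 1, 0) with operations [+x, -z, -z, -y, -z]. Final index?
(1, 0, -3)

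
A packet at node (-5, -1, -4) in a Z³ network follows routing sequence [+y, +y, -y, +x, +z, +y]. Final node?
(-4, 1, -3)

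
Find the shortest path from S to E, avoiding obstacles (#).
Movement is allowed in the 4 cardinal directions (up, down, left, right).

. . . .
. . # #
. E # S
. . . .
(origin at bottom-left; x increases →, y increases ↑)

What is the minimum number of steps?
4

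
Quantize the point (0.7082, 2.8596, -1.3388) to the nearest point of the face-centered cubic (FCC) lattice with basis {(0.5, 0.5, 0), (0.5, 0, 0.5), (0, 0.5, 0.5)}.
(0.5, 3, -1.5)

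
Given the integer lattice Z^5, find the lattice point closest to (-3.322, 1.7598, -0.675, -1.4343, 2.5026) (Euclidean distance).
(-3, 2, -1, -1, 3)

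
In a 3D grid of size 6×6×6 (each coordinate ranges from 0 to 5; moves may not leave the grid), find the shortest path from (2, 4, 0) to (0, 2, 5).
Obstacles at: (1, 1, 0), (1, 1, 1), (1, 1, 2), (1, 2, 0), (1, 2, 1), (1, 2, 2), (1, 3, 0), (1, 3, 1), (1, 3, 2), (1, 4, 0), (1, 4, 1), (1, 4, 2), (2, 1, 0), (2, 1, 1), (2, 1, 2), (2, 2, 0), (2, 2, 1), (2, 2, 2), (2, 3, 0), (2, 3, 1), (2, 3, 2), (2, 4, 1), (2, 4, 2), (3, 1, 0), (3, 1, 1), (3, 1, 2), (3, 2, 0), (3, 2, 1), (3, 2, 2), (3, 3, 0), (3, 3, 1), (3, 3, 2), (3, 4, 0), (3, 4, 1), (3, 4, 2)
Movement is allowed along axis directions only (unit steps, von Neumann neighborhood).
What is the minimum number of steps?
11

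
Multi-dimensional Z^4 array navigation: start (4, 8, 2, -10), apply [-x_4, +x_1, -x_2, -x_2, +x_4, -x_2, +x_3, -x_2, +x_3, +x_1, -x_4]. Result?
(6, 4, 4, -11)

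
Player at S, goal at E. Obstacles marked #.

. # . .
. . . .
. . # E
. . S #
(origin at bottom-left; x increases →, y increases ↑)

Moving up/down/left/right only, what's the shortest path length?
6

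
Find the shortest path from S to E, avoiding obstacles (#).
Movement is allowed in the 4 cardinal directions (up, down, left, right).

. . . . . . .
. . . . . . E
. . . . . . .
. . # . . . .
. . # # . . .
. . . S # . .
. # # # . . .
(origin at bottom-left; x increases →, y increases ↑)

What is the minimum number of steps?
11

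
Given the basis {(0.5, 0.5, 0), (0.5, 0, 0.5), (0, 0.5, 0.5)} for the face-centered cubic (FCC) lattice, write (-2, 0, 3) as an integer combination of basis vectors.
-5b₁ + b₂ + 5b₃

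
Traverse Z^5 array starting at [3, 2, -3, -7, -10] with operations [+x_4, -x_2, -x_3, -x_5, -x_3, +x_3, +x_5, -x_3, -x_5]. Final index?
(3, 1, -5, -6, -11)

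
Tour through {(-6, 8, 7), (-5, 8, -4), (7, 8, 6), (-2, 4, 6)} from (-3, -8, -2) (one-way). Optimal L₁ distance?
54
(one optimal route: (-3, -8, -2) → (-5, 8, -4) → (-6, 8, 7) → (-2, 4, 6) → (7, 8, 6))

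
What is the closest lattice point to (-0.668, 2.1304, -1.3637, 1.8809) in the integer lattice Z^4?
(-1, 2, -1, 2)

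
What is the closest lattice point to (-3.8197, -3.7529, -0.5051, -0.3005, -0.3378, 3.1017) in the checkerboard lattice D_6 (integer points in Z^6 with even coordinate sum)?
(-4, -4, -1, 0, 0, 3)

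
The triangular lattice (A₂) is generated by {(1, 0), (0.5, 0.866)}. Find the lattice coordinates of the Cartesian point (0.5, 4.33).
-2b₁ + 5b₂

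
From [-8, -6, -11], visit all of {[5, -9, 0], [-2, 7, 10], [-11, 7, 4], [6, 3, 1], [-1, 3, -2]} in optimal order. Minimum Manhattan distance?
83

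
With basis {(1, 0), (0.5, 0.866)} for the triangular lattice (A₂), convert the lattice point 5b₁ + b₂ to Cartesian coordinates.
(5.5, 0.866)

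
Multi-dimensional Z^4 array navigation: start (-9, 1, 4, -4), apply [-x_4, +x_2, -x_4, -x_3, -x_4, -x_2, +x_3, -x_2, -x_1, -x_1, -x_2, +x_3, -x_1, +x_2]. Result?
(-12, 0, 5, -7)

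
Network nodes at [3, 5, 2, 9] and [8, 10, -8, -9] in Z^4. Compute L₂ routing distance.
21.7715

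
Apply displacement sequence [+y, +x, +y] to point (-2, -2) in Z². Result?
(-1, 0)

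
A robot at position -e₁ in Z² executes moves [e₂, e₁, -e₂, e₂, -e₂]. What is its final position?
(0, 0)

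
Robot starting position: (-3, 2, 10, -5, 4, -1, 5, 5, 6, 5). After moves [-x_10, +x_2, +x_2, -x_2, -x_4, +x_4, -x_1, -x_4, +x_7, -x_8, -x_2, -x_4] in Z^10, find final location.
(-4, 2, 10, -7, 4, -1, 6, 4, 6, 4)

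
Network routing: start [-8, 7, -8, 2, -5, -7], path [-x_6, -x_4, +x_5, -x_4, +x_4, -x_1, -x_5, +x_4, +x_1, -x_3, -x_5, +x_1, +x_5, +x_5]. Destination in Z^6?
(-7, 7, -9, 2, -4, -8)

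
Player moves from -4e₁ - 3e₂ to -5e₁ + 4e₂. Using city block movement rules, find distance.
8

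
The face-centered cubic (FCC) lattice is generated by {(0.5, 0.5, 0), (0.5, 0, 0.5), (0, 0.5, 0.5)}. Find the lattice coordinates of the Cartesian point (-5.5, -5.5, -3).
-8b₁ - 3b₂ - 3b₃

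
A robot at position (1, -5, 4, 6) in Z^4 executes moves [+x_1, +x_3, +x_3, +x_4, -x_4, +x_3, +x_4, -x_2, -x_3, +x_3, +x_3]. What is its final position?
(2, -6, 8, 7)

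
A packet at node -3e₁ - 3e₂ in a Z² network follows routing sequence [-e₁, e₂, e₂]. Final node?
(-4, -1)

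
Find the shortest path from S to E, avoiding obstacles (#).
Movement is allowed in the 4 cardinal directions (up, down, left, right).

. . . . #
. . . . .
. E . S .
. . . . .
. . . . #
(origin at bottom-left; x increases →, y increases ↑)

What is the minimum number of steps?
2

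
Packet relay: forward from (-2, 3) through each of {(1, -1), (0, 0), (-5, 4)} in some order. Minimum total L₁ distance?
15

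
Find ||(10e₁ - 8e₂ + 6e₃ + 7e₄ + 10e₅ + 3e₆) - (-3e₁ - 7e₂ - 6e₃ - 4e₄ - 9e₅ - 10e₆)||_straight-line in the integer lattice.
31.0644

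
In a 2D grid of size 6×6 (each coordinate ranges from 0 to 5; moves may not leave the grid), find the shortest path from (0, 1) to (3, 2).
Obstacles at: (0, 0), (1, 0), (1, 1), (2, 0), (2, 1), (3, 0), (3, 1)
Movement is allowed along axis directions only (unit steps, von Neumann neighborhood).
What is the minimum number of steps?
4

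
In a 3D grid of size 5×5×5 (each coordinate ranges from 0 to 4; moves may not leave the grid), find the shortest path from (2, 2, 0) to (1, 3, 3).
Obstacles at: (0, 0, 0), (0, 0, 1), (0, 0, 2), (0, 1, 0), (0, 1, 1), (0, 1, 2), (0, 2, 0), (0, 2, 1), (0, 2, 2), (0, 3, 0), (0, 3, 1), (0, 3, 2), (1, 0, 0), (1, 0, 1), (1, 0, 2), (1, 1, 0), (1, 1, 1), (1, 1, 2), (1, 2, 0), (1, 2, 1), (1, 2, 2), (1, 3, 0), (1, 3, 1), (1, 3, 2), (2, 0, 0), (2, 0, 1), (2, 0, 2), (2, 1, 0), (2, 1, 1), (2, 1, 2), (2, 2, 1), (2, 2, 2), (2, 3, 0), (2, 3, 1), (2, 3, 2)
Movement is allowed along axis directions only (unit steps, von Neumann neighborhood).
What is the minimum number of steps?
7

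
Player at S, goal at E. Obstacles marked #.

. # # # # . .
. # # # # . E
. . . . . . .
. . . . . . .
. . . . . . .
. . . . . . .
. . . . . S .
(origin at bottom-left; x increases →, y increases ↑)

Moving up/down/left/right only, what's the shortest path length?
6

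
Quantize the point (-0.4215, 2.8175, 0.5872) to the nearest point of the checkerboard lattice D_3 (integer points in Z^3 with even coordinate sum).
(0, 3, 1)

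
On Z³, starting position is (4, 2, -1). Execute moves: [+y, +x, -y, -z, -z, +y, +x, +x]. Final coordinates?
(7, 3, -3)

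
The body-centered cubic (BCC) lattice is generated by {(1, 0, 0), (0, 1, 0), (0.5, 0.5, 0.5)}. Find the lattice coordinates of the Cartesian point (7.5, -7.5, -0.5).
8b₁ - 7b₂ - b₃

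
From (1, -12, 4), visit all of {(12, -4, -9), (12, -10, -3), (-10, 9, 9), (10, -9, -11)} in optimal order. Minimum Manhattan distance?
93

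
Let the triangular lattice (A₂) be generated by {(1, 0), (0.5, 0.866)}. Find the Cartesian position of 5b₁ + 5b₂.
(7.5, 4.33)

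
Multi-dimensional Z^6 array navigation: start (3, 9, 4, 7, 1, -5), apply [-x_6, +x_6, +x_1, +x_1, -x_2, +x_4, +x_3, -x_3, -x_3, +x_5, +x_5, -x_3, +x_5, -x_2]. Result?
(5, 7, 2, 8, 4, -5)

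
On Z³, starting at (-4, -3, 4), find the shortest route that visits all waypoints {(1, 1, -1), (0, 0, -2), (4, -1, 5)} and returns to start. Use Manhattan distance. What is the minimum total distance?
38
(one optimal route: (-4, -3, 4) → (0, 0, -2) → (1, 1, -1) → (4, -1, 5) → (-4, -3, 4))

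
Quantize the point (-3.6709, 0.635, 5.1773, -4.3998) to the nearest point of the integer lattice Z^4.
(-4, 1, 5, -4)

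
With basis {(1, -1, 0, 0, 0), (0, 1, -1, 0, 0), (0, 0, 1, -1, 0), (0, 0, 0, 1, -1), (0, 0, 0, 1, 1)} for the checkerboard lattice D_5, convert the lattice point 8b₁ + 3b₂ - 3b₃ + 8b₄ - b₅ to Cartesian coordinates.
(8, -5, -6, 10, -9)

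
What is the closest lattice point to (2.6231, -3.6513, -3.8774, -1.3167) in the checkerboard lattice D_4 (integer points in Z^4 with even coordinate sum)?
(3, -4, -4, -1)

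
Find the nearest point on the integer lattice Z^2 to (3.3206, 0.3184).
(3, 0)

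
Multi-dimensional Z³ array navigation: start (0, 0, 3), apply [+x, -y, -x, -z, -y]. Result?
(0, -2, 2)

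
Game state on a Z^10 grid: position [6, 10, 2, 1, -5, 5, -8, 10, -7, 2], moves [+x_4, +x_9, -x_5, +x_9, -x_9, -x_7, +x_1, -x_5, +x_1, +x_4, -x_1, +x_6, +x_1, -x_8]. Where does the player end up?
(8, 10, 2, 3, -7, 6, -9, 9, -6, 2)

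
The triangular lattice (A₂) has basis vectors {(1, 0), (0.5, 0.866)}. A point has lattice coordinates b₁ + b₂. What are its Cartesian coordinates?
(1.5, 0.866)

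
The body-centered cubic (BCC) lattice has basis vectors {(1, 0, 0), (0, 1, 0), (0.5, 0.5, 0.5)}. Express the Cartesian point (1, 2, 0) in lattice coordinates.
b₁ + 2b₂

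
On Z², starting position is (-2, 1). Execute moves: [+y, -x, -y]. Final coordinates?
(-3, 1)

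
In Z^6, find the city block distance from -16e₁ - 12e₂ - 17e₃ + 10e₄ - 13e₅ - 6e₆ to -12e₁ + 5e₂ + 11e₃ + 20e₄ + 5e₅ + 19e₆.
102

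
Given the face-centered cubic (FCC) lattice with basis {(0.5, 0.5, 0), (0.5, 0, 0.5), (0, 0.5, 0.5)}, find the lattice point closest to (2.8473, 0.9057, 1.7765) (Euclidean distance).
(3, 1, 2)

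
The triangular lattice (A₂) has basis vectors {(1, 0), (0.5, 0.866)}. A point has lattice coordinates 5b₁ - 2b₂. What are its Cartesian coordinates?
(4, -1.732)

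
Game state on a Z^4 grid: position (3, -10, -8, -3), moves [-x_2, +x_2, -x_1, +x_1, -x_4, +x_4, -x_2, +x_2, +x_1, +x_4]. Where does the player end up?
(4, -10, -8, -2)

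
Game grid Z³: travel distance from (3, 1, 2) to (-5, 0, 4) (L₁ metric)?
11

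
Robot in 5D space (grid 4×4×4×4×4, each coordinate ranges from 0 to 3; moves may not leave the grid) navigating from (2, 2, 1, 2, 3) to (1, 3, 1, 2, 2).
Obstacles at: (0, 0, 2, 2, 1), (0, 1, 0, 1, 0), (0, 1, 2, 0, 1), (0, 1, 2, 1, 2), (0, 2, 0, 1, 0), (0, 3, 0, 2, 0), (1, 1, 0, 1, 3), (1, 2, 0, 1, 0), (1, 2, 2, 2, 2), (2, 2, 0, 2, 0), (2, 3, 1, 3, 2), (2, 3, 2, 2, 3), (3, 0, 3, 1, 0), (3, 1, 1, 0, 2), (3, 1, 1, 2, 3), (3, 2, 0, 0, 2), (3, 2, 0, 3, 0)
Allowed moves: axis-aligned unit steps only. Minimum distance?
3
(one shortest path: (2, 2, 1, 2, 3) → (1, 2, 1, 2, 3) → (1, 3, 1, 2, 3) → (1, 3, 1, 2, 2))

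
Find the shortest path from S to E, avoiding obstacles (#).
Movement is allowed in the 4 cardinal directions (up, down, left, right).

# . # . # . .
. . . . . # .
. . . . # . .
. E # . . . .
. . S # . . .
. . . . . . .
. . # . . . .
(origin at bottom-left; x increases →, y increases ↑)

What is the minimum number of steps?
2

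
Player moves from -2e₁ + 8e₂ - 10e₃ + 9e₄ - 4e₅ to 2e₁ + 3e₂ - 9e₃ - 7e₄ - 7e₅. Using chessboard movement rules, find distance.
16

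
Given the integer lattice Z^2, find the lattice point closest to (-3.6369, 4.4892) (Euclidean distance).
(-4, 4)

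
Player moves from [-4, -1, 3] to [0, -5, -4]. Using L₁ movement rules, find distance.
15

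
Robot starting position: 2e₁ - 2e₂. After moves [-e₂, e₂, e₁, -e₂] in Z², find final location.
(3, -3)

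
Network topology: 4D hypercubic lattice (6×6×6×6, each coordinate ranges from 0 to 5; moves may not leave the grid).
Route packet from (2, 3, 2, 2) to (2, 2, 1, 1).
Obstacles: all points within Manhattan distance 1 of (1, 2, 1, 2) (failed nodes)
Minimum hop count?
3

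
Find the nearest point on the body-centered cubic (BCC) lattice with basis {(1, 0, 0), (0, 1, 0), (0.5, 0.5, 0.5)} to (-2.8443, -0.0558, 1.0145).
(-3, 0, 1)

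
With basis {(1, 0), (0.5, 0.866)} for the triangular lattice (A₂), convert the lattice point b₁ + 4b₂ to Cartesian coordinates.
(3, 3.464)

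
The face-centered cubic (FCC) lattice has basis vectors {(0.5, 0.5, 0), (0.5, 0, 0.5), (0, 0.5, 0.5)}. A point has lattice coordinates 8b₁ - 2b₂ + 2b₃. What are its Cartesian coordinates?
(3, 5, 0)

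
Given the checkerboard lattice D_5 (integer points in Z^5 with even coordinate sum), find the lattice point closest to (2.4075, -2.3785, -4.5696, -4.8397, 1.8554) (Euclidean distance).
(2, -2, -5, -5, 2)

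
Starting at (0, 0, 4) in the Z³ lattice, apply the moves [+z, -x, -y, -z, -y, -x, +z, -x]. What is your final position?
(-3, -2, 5)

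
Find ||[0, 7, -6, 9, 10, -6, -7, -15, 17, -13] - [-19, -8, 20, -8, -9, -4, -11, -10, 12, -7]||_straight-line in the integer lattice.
44.9222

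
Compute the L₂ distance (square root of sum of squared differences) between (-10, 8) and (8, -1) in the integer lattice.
20.1246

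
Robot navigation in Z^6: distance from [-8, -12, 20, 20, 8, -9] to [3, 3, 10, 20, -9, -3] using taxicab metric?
59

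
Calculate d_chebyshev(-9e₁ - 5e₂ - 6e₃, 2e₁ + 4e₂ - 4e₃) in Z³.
11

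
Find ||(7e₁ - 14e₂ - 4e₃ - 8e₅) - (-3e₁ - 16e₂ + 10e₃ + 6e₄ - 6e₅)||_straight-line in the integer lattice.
18.4391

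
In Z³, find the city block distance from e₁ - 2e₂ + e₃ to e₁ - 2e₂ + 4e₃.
3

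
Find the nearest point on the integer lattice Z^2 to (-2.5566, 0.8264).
(-3, 1)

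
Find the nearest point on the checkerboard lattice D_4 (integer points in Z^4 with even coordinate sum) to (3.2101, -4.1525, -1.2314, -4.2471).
(3, -4, -1, -4)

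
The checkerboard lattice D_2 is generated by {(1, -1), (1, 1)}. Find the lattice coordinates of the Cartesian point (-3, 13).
-8b₁ + 5b₂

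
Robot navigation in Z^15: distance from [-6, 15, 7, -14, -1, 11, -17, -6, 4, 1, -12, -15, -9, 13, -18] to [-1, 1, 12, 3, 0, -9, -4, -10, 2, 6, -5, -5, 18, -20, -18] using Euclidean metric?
55.8301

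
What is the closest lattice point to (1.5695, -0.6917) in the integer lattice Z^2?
(2, -1)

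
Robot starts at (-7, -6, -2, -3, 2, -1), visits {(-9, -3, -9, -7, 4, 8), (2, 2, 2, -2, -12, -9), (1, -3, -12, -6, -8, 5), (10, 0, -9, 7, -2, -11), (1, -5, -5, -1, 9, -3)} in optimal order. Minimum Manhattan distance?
174
(one optimal route: (-7, -6, -2, -3, 2, -1) → (1, -5, -5, -1, 9, -3) → (-9, -3, -9, -7, 4, 8) → (1, -3, -12, -6, -8, 5) → (2, 2, 2, -2, -12, -9) → (10, 0, -9, 7, -2, -11))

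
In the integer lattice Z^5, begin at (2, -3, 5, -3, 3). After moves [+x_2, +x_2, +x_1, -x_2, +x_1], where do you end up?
(4, -2, 5, -3, 3)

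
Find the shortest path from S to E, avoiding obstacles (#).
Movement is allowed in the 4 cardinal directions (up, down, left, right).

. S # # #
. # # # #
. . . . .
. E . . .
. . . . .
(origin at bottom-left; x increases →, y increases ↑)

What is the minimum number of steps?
5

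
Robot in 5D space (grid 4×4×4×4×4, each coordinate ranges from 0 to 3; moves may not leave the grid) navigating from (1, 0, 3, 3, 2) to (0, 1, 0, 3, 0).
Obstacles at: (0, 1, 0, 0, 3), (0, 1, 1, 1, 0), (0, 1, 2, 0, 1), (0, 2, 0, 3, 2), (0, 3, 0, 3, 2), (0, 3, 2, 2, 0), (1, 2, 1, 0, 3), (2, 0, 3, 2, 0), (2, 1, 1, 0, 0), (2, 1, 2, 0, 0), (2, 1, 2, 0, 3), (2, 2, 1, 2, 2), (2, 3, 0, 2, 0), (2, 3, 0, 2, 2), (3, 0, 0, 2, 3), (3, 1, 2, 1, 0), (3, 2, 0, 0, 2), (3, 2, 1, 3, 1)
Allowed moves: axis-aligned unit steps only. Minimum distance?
7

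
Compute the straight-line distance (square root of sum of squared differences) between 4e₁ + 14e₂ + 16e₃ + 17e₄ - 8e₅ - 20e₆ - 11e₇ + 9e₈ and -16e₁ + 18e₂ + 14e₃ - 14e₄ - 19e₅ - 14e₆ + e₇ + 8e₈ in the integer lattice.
41.0244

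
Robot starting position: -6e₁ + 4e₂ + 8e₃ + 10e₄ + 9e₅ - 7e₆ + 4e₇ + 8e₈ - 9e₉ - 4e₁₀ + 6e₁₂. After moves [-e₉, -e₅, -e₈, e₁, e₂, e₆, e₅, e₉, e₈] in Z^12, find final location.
(-5, 5, 8, 10, 9, -6, 4, 8, -9, -4, 0, 6)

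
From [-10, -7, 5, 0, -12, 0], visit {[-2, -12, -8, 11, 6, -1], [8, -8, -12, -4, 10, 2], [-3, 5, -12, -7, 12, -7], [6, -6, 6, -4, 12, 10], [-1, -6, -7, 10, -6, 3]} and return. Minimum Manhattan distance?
244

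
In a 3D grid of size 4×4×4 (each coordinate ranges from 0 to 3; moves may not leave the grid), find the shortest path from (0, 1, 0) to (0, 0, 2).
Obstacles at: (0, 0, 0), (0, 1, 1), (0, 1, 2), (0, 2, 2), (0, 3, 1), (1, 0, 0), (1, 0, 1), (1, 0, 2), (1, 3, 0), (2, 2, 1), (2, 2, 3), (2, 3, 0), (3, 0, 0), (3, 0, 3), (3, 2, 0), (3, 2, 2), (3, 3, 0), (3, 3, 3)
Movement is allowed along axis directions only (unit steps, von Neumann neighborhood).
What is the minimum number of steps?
7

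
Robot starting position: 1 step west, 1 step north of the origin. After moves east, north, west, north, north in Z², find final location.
(-1, 4)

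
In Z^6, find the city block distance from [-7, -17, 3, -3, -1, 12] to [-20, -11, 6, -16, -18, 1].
63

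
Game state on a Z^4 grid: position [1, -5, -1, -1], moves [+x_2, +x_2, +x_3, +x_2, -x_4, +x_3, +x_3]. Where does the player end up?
(1, -2, 2, -2)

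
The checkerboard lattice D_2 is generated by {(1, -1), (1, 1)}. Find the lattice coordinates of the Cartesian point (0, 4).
-2b₁ + 2b₂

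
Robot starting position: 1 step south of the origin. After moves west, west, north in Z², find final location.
(-2, 0)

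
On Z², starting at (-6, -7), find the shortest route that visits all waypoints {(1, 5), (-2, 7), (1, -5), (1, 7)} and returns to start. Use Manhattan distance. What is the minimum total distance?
42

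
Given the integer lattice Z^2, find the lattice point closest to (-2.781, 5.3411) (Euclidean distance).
(-3, 5)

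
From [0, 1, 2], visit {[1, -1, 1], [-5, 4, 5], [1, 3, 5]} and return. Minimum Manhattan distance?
30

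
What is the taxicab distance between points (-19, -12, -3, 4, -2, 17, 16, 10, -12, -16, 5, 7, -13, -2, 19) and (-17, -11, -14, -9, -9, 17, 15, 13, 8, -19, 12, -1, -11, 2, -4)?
105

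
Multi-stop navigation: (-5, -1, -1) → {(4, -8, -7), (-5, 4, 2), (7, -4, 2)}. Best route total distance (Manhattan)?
44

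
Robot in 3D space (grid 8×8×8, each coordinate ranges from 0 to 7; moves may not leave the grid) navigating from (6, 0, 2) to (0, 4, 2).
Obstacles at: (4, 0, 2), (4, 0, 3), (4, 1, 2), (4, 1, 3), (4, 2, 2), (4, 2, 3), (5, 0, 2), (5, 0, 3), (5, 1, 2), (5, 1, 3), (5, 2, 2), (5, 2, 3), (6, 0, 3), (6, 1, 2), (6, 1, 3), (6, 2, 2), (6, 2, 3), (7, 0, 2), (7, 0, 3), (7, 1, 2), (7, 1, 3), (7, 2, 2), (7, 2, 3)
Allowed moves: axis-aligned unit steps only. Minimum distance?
12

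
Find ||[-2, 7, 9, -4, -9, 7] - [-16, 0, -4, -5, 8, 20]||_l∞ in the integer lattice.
17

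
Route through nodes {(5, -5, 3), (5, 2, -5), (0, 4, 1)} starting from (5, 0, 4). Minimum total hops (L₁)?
34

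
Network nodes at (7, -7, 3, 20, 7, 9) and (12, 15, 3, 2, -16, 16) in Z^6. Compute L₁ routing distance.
75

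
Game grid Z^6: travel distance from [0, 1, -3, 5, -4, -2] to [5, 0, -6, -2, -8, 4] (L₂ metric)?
11.6619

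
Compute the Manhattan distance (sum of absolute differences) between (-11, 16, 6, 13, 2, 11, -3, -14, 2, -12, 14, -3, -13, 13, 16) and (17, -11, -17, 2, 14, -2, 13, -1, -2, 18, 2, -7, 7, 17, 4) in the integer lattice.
229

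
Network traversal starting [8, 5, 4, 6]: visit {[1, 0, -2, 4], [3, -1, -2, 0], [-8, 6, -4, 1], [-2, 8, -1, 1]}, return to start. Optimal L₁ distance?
82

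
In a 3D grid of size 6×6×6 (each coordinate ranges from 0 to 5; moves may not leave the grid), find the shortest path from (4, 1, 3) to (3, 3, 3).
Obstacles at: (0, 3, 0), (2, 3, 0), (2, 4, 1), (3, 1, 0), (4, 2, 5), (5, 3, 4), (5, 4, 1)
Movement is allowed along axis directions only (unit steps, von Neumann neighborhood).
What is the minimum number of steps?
3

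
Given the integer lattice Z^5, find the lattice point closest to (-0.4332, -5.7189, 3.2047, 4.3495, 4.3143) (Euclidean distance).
(0, -6, 3, 4, 4)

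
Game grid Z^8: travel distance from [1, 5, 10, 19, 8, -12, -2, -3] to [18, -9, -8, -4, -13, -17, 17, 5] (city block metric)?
125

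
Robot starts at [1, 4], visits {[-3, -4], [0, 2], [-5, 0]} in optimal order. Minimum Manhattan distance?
16
(one optimal route: (1, 4) → (0, 2) → (-5, 0) → (-3, -4))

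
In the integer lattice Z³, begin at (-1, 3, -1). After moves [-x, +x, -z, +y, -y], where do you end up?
(-1, 3, -2)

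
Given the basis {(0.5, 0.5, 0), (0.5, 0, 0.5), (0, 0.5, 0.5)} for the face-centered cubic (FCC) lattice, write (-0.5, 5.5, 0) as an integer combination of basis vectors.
5b₁ - 6b₂ + 6b₃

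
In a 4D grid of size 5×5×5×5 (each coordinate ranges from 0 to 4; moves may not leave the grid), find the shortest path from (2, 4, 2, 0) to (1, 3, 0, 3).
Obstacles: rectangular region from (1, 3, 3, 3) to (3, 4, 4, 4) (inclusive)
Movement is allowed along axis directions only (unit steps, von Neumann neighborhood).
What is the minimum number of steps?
7
(one shortest path: (2, 4, 2, 0) → (1, 4, 2, 0) → (1, 3, 2, 0) → (1, 3, 1, 0) → (1, 3, 0, 0) → (1, 3, 0, 1) → (1, 3, 0, 2) → (1, 3, 0, 3))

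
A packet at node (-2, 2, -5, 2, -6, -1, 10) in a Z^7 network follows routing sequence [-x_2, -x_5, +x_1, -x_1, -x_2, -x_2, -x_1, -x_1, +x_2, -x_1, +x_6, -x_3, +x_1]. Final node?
(-4, 0, -6, 2, -7, 0, 10)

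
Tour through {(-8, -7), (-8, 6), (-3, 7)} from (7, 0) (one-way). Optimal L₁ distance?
36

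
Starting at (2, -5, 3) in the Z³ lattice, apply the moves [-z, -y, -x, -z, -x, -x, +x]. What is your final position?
(0, -6, 1)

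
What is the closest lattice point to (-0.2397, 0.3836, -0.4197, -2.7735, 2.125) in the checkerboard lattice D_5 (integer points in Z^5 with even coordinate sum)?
(0, 0, -1, -3, 2)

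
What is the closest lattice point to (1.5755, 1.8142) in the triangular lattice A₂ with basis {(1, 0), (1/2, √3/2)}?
(2, 1.732)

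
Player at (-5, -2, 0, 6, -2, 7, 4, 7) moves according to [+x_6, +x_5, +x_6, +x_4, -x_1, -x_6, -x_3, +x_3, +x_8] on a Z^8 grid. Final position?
(-6, -2, 0, 7, -1, 8, 4, 8)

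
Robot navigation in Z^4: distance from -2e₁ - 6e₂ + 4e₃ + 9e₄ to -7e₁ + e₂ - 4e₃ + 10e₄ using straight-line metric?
11.7898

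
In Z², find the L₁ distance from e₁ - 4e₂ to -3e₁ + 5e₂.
13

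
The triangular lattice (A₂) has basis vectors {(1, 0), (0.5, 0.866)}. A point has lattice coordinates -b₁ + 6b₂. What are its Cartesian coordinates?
(2, 5.196)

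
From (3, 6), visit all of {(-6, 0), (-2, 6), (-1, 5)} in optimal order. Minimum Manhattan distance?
17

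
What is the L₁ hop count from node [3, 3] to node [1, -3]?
8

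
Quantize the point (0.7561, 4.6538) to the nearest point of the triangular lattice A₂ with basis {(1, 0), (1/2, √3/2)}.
(0.5, 4.33)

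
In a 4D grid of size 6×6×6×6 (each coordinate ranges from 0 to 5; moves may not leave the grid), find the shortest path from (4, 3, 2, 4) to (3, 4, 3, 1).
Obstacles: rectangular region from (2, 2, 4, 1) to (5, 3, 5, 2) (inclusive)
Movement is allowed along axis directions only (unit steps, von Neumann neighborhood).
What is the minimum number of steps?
6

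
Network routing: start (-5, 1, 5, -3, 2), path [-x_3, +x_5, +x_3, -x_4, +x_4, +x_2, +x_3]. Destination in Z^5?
(-5, 2, 6, -3, 3)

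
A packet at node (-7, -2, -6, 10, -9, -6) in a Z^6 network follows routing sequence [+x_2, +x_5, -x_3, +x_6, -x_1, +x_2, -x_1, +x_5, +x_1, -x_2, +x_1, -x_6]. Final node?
(-7, -1, -7, 10, -7, -6)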